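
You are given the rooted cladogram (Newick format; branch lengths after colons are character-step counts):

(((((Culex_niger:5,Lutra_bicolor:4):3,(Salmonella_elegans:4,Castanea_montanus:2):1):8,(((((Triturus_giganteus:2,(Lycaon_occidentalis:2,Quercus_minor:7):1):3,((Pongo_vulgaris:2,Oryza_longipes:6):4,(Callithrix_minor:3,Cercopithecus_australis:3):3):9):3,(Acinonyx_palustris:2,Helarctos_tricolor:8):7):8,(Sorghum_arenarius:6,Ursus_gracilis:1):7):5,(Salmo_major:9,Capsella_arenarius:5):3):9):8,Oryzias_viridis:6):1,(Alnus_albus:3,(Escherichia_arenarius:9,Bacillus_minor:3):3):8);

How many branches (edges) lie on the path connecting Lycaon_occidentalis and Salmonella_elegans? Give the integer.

The MRCA of Lycaon_occidentalis and Salmonella_elegans is the node subtending (((Culex_niger,Lutra_bicolor),(Salmonella_elegans,Castanea_montanus)),(((((Triturus_giganteus,(Lycaon_occidentalis,Quercus_minor)),((Pongo_vulgaris,Oryza_longipes),(Callithrix_minor,Cercopithecus_australis))),(Acinonyx_palustris,Helarctos_tricolor)),(Sorghum_arenarius,Ursus_gracilis)),(Salmo_major,Capsella_arenarius))).
From Lycaon_occidentalis up to that node: 7 branches. From Salmonella_elegans up to the same node: 3 branches. Total: 7 + 3 = 10.

10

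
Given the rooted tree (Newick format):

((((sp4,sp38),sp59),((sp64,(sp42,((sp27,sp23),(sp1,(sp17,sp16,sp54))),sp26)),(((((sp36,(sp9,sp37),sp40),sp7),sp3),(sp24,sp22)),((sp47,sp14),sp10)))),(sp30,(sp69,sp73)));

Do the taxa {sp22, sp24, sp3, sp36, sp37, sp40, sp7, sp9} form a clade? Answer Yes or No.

Yes

The most recent common ancestor of these taxa subtends ((((sp36,(sp9,sp37),sp40),sp7),sp3),(sp24,sp22)).
That clade has exactly 8 tips — every listed taxon and nothing else — so the group is monophyletic.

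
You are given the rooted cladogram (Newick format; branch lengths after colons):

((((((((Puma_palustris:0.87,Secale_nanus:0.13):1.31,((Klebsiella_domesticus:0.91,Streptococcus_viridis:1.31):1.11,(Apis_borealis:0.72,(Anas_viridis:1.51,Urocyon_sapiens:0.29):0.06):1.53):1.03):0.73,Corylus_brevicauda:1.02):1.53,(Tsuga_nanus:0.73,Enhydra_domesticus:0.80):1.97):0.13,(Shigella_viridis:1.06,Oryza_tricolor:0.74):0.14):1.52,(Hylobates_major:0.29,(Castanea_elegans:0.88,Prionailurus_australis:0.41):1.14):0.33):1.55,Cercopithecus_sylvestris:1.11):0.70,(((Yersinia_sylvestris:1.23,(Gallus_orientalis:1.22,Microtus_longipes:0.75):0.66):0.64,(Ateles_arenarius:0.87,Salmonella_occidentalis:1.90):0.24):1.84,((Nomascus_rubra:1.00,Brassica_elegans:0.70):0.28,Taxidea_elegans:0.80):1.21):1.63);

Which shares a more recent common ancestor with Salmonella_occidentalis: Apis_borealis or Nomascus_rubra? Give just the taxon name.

The MRCA of Salmonella_occidentalis and Nomascus_rubra subtends (((Yersinia_sylvestris,(Gallus_orientalis,Microtus_longipes)),(Ateles_arenarius,Salmonella_occidentalis)),((Nomascus_rubra,Brassica_elegans),Taxidea_elegans)) (8 taxa).
The MRCA of Salmonella_occidentalis and Apis_borealis is the root, subtending the entire tree (24 taxa).
The first is nested inside the second, so Salmonella_occidentalis shares a more recent common ancestor with Nomascus_rubra.

Nomascus_rubra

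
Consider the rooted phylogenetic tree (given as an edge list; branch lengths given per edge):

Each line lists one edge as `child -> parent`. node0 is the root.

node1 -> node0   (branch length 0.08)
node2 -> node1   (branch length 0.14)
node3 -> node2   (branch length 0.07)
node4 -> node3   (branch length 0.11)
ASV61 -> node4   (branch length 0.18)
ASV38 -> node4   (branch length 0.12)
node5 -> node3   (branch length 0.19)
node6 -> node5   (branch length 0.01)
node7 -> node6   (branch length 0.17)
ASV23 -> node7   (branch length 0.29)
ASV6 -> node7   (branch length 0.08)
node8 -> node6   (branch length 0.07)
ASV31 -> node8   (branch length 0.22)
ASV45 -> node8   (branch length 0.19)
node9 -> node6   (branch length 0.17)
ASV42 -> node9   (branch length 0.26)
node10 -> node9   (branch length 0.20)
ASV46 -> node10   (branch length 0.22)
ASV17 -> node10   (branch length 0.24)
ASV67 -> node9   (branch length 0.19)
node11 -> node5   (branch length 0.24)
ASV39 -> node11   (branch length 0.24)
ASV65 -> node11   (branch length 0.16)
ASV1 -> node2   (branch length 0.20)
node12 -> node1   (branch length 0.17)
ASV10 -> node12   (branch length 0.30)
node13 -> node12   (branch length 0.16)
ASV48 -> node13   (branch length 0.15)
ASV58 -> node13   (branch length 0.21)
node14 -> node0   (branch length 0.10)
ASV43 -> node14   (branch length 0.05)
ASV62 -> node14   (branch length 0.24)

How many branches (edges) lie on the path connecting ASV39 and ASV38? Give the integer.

5

The MRCA of ASV39 and ASV38 is the node subtending ((ASV61,ASV38),(((ASV23,ASV6),(ASV31,ASV45),(ASV42,(ASV46,ASV17),ASV67)),(ASV39,ASV65))).
From ASV39 up to that node: 3 branches. From ASV38 up to the same node: 2 branches. Total: 3 + 2 = 5.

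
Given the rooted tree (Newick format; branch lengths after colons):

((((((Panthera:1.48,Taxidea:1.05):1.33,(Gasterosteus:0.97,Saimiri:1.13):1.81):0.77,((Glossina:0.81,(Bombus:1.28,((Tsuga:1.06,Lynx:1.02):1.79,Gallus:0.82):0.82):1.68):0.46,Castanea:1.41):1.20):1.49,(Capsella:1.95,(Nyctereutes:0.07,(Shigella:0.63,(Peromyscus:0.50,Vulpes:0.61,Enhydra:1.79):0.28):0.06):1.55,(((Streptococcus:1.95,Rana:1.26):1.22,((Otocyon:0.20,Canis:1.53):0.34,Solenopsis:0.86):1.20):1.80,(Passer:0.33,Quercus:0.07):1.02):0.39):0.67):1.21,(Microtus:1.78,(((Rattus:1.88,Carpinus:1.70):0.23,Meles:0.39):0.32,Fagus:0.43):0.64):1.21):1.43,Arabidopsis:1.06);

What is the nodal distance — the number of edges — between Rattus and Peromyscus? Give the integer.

The MRCA of Rattus and Peromyscus is the node subtending (((((Panthera,Taxidea),(Gasterosteus,Saimiri)),((Glossina,(Bombus,((Tsuga,Lynx),Gallus))),Castanea)),(Capsella,(Nyctereutes,(Shigella,(Peromyscus,Vulpes,Enhydra))),(((Streptococcus,Rana),((Otocyon,Canis),Solenopsis)),(Passer,Quercus)))),(Microtus,(((Rattus,Carpinus),Meles),Fagus))).
From Rattus up to that node: 5 branches. From Peromyscus up to the same node: 6 branches. Total: 5 + 6 = 11.

11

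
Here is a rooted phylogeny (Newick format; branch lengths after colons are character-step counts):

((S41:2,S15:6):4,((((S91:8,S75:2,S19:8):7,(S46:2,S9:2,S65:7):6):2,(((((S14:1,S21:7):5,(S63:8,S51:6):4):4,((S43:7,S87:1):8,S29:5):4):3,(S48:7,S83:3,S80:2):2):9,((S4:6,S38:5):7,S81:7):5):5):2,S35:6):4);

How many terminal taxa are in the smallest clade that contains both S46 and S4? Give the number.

The MRCA of S46 and S4 is the node subtending (((S91,S75,S19),(S46,S9,S65)),(((((S14,S21),(S63,S51)),((S43,S87),S29)),(S48,S83,S80)),((S4,S38),S81))).
That clade contains 19 terminal taxa: S14, S19, S21, S29, S38, S4, S43, S46, S48, S51, S63, S65, S75, S80, S81, S83, S87, S9, S91.

19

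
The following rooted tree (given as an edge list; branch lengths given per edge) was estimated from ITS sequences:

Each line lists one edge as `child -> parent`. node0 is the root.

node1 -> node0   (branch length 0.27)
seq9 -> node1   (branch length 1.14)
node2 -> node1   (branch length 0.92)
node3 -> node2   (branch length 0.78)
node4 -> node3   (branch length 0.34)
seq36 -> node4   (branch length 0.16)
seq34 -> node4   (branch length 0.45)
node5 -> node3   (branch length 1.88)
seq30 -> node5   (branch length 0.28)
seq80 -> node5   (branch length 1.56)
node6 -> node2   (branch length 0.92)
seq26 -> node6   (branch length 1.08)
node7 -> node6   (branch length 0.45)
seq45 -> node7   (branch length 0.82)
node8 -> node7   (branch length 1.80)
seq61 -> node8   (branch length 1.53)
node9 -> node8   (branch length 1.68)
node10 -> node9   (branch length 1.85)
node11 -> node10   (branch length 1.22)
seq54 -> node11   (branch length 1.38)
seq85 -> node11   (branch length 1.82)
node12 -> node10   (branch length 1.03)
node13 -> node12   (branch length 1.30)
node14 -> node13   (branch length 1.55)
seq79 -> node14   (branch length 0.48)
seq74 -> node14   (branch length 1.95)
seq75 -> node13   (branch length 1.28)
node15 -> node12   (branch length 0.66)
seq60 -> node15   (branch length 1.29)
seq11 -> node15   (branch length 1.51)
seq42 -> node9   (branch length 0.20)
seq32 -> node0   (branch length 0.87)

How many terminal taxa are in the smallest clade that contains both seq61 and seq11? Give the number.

The MRCA of seq61 and seq11 is the node subtending (seq61,(((seq54,seq85),(((seq79,seq74),seq75),(seq60,seq11))),seq42)).
That clade contains 9 terminal taxa: seq11, seq42, seq54, seq60, seq61, seq74, seq75, seq79, seq85.

9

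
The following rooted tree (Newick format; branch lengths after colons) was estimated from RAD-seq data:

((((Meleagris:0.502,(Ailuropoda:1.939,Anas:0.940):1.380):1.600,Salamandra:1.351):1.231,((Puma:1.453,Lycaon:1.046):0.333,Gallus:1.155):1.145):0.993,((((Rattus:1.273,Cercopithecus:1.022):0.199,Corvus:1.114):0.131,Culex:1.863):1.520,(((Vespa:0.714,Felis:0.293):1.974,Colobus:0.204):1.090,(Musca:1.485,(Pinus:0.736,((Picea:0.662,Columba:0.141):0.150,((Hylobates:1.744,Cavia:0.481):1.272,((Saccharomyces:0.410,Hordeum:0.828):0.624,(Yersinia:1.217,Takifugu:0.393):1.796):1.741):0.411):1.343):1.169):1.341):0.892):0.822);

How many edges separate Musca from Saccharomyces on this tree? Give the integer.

7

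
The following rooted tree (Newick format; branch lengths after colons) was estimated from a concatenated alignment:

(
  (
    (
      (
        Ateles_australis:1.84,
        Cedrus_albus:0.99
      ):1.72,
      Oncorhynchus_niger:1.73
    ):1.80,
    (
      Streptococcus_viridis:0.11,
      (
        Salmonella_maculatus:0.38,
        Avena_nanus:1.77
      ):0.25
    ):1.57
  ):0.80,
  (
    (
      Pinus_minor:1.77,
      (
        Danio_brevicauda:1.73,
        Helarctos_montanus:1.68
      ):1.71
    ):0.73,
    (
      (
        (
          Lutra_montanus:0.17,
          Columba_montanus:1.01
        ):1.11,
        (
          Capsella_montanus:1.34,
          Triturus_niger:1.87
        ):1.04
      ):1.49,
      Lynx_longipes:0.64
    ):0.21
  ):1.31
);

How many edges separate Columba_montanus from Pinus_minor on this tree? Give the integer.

6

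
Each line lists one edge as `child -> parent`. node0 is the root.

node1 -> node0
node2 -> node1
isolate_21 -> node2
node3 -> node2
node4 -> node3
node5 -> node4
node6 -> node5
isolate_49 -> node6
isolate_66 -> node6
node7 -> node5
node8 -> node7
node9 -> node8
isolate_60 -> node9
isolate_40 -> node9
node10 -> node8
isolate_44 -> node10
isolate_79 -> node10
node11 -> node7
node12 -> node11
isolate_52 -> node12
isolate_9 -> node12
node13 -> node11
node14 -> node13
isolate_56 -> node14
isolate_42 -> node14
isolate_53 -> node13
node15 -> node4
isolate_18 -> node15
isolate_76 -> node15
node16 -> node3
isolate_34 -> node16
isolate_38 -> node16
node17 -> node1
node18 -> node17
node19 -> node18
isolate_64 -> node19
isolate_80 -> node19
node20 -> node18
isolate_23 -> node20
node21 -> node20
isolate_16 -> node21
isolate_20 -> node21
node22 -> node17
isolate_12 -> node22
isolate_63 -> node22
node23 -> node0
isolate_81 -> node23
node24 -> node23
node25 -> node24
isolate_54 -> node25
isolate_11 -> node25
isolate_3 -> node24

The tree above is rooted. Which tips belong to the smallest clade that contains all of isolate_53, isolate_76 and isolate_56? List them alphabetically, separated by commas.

Tracing isolate_53: it sits inside ((isolate_56,isolate_42),isolate_53).
Tracing isolate_76: it sits inside (isolate_18,isolate_76).
Tracing isolate_56: it sits inside (isolate_56,isolate_42).
The smallest clade enclosing all 3 is (((isolate_49,isolate_66),(((isolate_60,isolate_40),(isolate_44,isolate_79)),((isolate_52,isolate_9),((isolate_56,isolate_42),isolate_53)))),(isolate_18,isolate_76)); the answer is its 13 terminal taxa in alphabetical order.

isolate_18, isolate_40, isolate_42, isolate_44, isolate_49, isolate_52, isolate_53, isolate_56, isolate_60, isolate_66, isolate_76, isolate_79, isolate_9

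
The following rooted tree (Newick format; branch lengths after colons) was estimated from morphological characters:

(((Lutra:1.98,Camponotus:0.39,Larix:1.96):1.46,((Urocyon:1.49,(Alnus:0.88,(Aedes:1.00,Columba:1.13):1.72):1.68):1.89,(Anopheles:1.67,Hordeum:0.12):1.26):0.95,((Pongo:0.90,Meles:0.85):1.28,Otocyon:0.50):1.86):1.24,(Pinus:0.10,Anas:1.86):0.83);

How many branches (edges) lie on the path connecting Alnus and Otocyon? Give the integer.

6

The MRCA of Alnus and Otocyon is the node subtending ((Lutra,Camponotus,Larix),((Urocyon,(Alnus,(Aedes,Columba))),(Anopheles,Hordeum)),((Pongo,Meles),Otocyon)).
From Alnus up to that node: 4 branches. From Otocyon up to the same node: 2 branches. Total: 4 + 2 = 6.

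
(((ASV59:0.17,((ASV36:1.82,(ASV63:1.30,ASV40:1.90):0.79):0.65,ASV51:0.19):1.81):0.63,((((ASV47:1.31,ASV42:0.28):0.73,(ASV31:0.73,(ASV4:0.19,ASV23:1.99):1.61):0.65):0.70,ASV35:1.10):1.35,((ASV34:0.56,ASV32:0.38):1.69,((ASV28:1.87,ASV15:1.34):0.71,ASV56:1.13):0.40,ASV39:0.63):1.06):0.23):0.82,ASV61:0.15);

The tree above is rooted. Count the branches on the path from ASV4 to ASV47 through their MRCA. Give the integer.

5

The MRCA of ASV4 and ASV47 is the node subtending ((ASV47,ASV42),(ASV31,(ASV4,ASV23))).
From ASV4 up to that node: 3 branches. From ASV47 up to the same node: 2 branches. Total: 3 + 2 = 5.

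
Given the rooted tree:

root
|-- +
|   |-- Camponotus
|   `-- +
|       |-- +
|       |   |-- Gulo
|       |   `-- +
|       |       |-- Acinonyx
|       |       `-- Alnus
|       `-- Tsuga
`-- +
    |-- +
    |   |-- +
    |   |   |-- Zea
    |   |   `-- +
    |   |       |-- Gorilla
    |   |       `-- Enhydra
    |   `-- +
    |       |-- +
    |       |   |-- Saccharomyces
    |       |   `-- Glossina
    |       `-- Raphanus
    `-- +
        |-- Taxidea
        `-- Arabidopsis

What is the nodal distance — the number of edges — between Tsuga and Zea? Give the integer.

7

The MRCA of Tsuga and Zea is the root of the tree.
From Tsuga up to that node: 3 branches. From Zea up to the same node: 4 branches. Total: 3 + 4 = 7.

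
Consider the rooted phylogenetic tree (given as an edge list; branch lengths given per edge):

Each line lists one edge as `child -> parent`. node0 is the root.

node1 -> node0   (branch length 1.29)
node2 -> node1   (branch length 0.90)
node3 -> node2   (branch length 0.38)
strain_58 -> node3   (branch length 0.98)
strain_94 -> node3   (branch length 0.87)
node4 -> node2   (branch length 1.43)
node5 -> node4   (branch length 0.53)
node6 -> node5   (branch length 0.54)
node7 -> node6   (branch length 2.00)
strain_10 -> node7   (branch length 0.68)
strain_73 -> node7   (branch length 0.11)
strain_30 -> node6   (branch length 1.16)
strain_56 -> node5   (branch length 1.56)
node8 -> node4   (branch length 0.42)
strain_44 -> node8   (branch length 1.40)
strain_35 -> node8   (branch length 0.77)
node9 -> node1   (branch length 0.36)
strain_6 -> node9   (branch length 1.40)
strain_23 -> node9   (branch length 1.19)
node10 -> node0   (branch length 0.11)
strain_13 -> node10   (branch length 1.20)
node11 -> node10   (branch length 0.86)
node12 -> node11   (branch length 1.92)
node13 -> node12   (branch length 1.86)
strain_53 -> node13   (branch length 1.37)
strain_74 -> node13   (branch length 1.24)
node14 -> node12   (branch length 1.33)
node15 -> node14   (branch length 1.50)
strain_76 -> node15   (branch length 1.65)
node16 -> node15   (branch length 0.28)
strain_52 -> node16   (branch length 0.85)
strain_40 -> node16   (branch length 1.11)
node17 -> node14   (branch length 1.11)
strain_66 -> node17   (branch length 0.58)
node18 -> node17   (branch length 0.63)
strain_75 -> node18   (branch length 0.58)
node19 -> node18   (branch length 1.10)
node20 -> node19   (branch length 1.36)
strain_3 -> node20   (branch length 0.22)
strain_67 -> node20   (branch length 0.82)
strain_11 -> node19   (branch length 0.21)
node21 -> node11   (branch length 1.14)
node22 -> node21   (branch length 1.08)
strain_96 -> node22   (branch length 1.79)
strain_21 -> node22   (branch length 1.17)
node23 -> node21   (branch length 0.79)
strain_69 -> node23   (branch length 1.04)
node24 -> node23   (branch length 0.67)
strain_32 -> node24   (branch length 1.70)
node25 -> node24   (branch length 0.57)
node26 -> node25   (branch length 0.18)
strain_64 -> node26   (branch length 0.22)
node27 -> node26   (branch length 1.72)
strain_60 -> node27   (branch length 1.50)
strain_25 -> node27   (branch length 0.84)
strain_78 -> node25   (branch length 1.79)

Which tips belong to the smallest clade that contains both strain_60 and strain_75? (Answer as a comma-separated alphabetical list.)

Tracing strain_60: it sits inside (strain_60,strain_25).
Tracing strain_75: it sits inside (strain_75,((strain_3,strain_67),strain_11)).
The smallest clade enclosing both is (((strain_53,strain_74),((strain_76,(strain_52,strain_40)),(strain_66,(strain_75,((strain_3,strain_67),strain_11))))),((strain_96,strain_21),(strain_69,(strain_32,((strain_64,(strain_60,strain_25)),strain_78))))); the answer is its 18 terminal taxa in alphabetical order.

strain_11, strain_21, strain_25, strain_3, strain_32, strain_40, strain_52, strain_53, strain_60, strain_64, strain_66, strain_67, strain_69, strain_74, strain_75, strain_76, strain_78, strain_96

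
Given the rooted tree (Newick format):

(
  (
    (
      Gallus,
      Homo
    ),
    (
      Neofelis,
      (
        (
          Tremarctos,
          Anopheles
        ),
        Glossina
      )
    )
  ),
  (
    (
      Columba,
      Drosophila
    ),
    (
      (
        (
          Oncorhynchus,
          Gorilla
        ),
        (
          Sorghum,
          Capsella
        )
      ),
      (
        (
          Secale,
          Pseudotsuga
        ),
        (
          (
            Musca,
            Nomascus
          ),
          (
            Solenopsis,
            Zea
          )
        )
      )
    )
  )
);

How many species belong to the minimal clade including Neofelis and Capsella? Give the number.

The MRCA of Neofelis and Capsella is the root, so the clade is the entire tree.
That clade contains 18 terminal taxa: Anopheles, Capsella, Columba, Drosophila, Gallus, Glossina, Gorilla, Homo, Musca, Neofelis, Nomascus, Oncorhynchus, Pseudotsuga, Secale, Solenopsis, Sorghum, Tremarctos, Zea.

18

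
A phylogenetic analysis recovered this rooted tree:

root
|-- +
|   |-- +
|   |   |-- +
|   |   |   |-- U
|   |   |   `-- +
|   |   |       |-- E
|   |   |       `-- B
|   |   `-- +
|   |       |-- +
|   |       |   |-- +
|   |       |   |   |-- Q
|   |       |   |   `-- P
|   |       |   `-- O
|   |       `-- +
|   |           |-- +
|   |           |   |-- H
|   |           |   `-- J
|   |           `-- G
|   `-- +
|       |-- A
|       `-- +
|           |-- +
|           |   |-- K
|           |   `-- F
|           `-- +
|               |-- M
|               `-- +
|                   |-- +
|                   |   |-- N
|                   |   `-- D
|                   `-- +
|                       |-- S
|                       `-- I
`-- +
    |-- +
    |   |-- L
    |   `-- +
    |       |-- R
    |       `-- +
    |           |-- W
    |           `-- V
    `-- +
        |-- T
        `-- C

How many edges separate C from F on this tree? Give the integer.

8

The MRCA of C and F is the root of the tree.
From C up to that node: 3 branches. From F up to the same node: 5 branches. Total: 3 + 5 = 8.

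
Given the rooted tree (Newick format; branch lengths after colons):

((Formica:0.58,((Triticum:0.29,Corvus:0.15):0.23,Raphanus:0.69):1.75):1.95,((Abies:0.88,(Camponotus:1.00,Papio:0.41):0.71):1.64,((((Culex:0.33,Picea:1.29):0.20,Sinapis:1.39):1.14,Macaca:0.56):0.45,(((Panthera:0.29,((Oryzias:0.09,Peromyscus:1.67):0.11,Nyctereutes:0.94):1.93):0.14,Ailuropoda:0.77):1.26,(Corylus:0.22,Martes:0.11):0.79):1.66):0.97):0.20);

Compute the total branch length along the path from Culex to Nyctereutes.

The path runs Culex → … → MRCA → … → Nyctereutes; the MRCA is the node subtending ((((Culex,Picea),Sinapis),Macaca),(((Panthera,((Oryzias,Peromyscus),Nyctereutes)),Ailuropoda),(Corylus,Martes))).
Branch lengths along that path: 0.33 + 0.20 + 1.14 + 0.45 + 1.66 + 1.26 + 0.14 + 1.93 + 0.94 = 8.05.

8.05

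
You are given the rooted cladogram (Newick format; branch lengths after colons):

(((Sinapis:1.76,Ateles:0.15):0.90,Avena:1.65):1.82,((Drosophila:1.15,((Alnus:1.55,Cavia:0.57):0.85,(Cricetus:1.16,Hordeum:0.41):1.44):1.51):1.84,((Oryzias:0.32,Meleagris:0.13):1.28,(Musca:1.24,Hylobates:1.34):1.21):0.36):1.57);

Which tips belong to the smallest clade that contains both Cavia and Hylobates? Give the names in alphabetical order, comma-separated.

Alnus, Cavia, Cricetus, Drosophila, Hordeum, Hylobates, Meleagris, Musca, Oryzias

Tracing Cavia: it sits inside (Alnus,Cavia).
Tracing Hylobates: it sits inside (Musca,Hylobates).
The smallest clade enclosing both is ((Drosophila,((Alnus,Cavia),(Cricetus,Hordeum))),((Oryzias,Meleagris),(Musca,Hylobates))); the answer is its 9 terminal taxa in alphabetical order.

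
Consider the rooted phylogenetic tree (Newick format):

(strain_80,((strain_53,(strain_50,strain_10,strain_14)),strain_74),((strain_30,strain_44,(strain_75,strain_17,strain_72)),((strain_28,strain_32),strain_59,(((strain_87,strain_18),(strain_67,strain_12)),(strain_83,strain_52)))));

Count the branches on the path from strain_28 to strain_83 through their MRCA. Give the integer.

5

The MRCA of strain_28 and strain_83 is the node subtending ((strain_28,strain_32),strain_59,(((strain_87,strain_18),(strain_67,strain_12)),(strain_83,strain_52))).
From strain_28 up to that node: 2 branches. From strain_83 up to the same node: 3 branches. Total: 2 + 3 = 5.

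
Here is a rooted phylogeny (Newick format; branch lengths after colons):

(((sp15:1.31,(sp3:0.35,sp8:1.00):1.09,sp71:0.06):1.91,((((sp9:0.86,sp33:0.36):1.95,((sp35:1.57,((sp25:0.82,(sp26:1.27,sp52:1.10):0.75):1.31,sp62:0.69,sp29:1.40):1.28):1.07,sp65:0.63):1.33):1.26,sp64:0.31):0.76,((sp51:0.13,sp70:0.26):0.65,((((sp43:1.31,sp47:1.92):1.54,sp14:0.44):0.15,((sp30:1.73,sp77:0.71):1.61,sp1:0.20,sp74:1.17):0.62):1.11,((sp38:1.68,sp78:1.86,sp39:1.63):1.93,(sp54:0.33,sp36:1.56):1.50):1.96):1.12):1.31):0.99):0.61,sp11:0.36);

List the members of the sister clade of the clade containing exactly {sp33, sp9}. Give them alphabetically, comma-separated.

sp25, sp26, sp29, sp35, sp52, sp62, sp65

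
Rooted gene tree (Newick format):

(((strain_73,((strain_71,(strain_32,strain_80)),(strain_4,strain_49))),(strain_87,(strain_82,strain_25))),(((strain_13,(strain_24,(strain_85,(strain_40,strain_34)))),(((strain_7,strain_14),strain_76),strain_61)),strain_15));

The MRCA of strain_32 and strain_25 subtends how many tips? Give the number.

The MRCA of strain_32 and strain_25 is the node subtending ((strain_73,((strain_71,(strain_32,strain_80)),(strain_4,strain_49))),(strain_87,(strain_82,strain_25))).
That clade contains 9 terminal taxa: strain_25, strain_32, strain_4, strain_49, strain_71, strain_73, strain_80, strain_82, strain_87.

9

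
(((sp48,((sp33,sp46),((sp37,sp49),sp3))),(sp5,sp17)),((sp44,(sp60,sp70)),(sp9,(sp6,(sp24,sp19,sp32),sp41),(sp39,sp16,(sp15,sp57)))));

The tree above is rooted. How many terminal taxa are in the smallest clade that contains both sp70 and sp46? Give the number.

21

The MRCA of sp70 and sp46 is the root, so the clade is the entire tree.
That clade contains 21 terminal taxa: sp15, sp16, sp17, sp19, sp24, sp3, sp32, sp33, sp37, sp39, sp41, sp44, sp46, sp48, sp49, sp5, sp57, sp6, sp60, sp70, sp9.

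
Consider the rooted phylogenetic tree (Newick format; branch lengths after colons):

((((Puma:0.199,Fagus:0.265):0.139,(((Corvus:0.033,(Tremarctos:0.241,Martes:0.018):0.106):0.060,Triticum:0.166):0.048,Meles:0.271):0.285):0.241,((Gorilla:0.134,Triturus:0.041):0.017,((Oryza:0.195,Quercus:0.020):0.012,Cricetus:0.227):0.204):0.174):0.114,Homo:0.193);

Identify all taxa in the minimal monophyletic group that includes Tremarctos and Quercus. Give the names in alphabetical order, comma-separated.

Corvus, Cricetus, Fagus, Gorilla, Martes, Meles, Oryza, Puma, Quercus, Tremarctos, Triticum, Triturus

Tracing Tremarctos: it sits inside (Tremarctos,Martes).
Tracing Quercus: it sits inside (Oryza,Quercus).
The smallest clade enclosing both is (((Puma,Fagus),(((Corvus,(Tremarctos,Martes)),Triticum),Meles)),((Gorilla,Triturus),((Oryza,Quercus),Cricetus))); the answer is its 12 terminal taxa in alphabetical order.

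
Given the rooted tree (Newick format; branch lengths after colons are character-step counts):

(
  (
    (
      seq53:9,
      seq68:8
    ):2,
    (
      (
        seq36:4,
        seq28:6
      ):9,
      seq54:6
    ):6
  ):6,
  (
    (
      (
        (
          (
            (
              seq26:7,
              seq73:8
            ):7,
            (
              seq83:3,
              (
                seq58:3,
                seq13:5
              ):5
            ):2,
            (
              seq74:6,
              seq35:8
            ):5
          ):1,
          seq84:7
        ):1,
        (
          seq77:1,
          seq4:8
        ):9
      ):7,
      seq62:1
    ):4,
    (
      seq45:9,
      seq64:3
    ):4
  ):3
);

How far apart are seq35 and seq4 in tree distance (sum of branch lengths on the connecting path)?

The path runs seq35 → … → MRCA → … → seq4; the MRCA is the node subtending ((((seq26,seq73),(seq83,(seq58,seq13)),(seq74,seq35)),seq84),(seq77,seq4)).
Branch lengths along that path: 8 + 5 + 1 + 1 + 9 + 8 = 32.

32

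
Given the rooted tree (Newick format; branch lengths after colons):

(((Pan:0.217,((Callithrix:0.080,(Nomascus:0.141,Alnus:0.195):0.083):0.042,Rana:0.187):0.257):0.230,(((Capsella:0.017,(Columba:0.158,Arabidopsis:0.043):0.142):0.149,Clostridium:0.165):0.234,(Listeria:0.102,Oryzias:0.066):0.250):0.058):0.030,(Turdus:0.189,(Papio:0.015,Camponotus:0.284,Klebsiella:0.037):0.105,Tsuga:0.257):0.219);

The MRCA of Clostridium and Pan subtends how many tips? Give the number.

11

The MRCA of Clostridium and Pan is the node subtending ((Pan,((Callithrix,(Nomascus,Alnus)),Rana)),(((Capsella,(Columba,Arabidopsis)),Clostridium),(Listeria,Oryzias))).
That clade contains 11 terminal taxa: Alnus, Arabidopsis, Callithrix, Capsella, Clostridium, Columba, Listeria, Nomascus, Oryzias, Pan, Rana.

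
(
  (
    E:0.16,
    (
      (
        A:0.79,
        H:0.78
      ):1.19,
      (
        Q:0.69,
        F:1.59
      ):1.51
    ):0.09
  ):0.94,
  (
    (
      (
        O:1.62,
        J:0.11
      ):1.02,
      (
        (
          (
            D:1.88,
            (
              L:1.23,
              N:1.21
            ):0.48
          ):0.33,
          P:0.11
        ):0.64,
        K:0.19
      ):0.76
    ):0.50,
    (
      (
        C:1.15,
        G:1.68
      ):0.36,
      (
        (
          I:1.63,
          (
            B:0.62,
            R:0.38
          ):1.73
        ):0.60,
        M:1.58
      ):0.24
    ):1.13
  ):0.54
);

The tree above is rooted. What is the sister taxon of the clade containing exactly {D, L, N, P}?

The clade containing exactly {D, L, N, P} attaches to the tree at the node subtending (((D,(L,N)),P),K).
The other lineage descending from that same node — the sister group — is the single tip K.

K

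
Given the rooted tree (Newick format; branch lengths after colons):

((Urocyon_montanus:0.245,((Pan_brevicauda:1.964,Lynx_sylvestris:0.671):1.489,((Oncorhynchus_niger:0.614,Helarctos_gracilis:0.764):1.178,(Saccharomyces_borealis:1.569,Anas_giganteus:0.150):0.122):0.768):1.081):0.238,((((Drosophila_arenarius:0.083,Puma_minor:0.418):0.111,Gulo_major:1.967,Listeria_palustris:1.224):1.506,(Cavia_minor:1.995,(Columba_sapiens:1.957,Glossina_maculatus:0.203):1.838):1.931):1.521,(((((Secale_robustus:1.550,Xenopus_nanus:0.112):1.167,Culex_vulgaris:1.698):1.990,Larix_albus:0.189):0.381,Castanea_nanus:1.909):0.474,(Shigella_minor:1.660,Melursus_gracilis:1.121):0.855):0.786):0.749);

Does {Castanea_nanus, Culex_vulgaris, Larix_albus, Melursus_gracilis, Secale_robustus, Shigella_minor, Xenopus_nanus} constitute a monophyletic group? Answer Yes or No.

The most recent common ancestor of these taxa subtends (((((Secale_robustus,Xenopus_nanus),Culex_vulgaris),Larix_albus),Castanea_nanus),(Shigella_minor,Melursus_gracilis)).
That clade has exactly 7 tips — every listed taxon and nothing else — so the group is monophyletic.

Yes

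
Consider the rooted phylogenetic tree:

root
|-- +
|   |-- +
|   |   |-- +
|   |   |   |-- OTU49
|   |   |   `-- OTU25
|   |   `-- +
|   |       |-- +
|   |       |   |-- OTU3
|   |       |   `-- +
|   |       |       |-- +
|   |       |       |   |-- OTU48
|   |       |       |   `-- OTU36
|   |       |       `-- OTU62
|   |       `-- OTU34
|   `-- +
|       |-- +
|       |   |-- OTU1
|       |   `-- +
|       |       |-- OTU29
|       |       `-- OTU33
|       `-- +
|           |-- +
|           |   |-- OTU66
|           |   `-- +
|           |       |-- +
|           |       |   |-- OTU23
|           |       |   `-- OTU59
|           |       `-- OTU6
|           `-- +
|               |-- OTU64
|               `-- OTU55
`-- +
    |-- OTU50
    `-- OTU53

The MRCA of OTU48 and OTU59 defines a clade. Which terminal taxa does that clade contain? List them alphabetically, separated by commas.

Tracing OTU48: it sits inside (OTU48,OTU36).
Tracing OTU59: it sits inside (OTU23,OTU59).
The smallest clade enclosing both is (((OTU49,OTU25),((OTU3,((OTU48,OTU36),OTU62)),OTU34)),((OTU1,(OTU29,OTU33)),((OTU66,((OTU23,OTU59),OTU6)),(OTU64,OTU55)))); the answer is its 16 terminal taxa in alphabetical order.

OTU1, OTU23, OTU25, OTU29, OTU3, OTU33, OTU34, OTU36, OTU48, OTU49, OTU55, OTU59, OTU6, OTU62, OTU64, OTU66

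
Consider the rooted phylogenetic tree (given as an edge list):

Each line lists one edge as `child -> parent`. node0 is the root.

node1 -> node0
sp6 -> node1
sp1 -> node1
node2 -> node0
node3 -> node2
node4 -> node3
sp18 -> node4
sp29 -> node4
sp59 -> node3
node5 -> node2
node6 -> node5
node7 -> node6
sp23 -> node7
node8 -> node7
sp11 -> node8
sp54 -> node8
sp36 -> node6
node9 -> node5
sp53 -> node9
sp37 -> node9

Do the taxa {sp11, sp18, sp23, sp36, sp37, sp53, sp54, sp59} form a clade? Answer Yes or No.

No

The MRCA of the listed taxa subtends (((sp18,sp29),sp59),(((sp23,(sp11,sp54)),sp36),(sp53,sp37))).
That clade also contains sp29, which is not in the proposed group, so the group is not monophyletic.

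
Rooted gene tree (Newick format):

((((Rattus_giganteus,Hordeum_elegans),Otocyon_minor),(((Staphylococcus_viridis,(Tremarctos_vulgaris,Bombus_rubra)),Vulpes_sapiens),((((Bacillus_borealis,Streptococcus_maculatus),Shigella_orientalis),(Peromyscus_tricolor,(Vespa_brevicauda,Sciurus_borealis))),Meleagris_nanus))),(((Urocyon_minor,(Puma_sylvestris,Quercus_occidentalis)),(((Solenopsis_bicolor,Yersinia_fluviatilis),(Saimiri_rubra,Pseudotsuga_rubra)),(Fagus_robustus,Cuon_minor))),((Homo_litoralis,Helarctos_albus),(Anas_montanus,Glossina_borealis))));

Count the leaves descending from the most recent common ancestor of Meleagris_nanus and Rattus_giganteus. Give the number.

14

The MRCA of Meleagris_nanus and Rattus_giganteus is the node subtending (((Rattus_giganteus,Hordeum_elegans),Otocyon_minor),(((Staphylococcus_viridis,(Tremarctos_vulgaris,Bombus_rubra)),Vulpes_sapiens),((((Bacillus_borealis,Streptococcus_maculatus),Shigella_orientalis),(Peromyscus_tricolor,(Vespa_brevicauda,Sciurus_borealis))),Meleagris_nanus))).
That clade contains 14 terminal taxa: Bacillus_borealis, Bombus_rubra, Hordeum_elegans, Meleagris_nanus, Otocyon_minor, Peromyscus_tricolor, Rattus_giganteus, Sciurus_borealis, Shigella_orientalis, Staphylococcus_viridis, Streptococcus_maculatus, Tremarctos_vulgaris, Vespa_brevicauda, Vulpes_sapiens.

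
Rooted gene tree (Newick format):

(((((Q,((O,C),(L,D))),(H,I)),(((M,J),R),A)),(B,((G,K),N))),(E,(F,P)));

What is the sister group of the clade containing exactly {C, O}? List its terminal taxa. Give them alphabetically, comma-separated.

D, L

The clade containing exactly {C, O} attaches to the tree at the node subtending ((O,C),(L,D)).
The other lineage descending from that same node — the sister group — is (L,D); its 2 tips in alphabetical order are the answer.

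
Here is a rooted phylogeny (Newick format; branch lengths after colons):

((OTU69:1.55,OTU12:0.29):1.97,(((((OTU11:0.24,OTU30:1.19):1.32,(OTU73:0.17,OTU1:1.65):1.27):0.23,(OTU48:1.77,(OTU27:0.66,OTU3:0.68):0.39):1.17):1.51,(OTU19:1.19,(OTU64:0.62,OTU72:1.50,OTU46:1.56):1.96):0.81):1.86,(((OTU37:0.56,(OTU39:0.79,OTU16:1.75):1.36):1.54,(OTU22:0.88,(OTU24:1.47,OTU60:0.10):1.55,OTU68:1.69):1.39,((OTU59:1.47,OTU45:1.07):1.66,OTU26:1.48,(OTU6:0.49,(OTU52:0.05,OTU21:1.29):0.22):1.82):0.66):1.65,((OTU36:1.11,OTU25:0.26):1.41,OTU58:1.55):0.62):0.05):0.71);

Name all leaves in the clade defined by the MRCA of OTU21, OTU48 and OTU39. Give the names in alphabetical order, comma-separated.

OTU1, OTU11, OTU16, OTU19, OTU21, OTU22, OTU24, OTU25, OTU26, OTU27, OTU3, OTU30, OTU36, OTU37, OTU39, OTU45, OTU46, OTU48, OTU52, OTU58, OTU59, OTU6, OTU60, OTU64, OTU68, OTU72, OTU73

Tracing OTU21: it sits inside (OTU52,OTU21).
Tracing OTU48: it sits inside (OTU48,(OTU27,OTU3)).
Tracing OTU39: it sits inside (OTU39,OTU16).
The smallest clade enclosing all 3 is (((((OTU11,OTU30),(OTU73,OTU1)),(OTU48,(OTU27,OTU3))),(OTU19,(OTU64,OTU72,OTU46))),(((OTU37,(OTU39,OTU16)),(OTU22,(OTU24,OTU60),OTU68),((OTU59,OTU45),OTU26,(OTU6,(OTU52,OTU21)))),((OTU36,OTU25),OTU58))); the answer is its 27 terminal taxa in alphabetical order.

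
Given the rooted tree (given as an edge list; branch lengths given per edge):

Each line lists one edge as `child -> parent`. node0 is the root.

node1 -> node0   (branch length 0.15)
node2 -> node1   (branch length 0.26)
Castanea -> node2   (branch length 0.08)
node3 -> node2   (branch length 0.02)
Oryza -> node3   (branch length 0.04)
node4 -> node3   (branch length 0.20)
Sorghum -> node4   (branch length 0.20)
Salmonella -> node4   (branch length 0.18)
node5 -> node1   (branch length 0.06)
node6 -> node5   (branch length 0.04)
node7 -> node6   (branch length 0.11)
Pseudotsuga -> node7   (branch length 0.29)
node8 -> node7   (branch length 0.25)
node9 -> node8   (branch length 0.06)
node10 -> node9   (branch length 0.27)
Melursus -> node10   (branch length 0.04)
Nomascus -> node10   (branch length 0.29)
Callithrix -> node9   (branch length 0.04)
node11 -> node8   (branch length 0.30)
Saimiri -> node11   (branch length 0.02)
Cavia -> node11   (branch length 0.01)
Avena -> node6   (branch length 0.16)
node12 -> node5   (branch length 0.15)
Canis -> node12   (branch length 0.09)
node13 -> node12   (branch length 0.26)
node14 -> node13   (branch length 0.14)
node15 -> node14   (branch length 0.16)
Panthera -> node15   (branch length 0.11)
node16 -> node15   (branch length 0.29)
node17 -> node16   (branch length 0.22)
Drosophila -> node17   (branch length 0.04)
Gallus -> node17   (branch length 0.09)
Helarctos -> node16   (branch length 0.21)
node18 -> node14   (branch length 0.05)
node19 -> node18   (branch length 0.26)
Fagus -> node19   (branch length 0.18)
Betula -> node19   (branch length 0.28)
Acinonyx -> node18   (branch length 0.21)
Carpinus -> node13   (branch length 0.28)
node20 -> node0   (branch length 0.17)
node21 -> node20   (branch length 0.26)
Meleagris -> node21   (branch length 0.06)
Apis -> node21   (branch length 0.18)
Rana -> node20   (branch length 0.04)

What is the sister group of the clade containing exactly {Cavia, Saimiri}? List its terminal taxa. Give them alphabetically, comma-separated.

Callithrix, Melursus, Nomascus

The clade containing exactly {Cavia, Saimiri} attaches to the tree at the node subtending (((Melursus,Nomascus),Callithrix),(Saimiri,Cavia)).
The other lineage descending from that same node — the sister group — is ((Melursus,Nomascus),Callithrix); its 3 tips in alphabetical order are the answer.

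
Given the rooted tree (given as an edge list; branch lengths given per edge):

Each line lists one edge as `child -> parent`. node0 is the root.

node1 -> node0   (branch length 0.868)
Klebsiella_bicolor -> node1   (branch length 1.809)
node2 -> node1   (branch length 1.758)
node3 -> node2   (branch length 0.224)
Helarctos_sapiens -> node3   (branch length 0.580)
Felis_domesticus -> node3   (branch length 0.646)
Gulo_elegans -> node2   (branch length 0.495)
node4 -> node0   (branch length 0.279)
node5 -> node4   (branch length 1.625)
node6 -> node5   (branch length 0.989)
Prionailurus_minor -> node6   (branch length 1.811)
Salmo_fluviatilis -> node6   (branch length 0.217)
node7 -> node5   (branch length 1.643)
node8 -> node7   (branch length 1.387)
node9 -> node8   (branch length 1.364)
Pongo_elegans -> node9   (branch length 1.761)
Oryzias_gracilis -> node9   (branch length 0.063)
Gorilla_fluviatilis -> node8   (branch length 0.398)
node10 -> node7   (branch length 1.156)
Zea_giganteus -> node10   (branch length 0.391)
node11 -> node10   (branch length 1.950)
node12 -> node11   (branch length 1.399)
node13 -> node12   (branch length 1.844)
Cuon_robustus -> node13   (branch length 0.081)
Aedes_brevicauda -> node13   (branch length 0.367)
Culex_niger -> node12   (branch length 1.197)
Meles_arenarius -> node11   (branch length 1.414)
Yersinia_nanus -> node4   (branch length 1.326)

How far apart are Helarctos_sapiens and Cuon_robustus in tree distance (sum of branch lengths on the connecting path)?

13.407

The path runs Helarctos_sapiens → … → MRCA → … → Cuon_robustus; the MRCA is the root of the tree.
Branch lengths along that path: 0.580 + 0.224 + 1.758 + 0.868 + 0.279 + 1.625 + 1.643 + 1.156 + 1.950 + 1.399 + 1.844 + 0.081 = 13.407.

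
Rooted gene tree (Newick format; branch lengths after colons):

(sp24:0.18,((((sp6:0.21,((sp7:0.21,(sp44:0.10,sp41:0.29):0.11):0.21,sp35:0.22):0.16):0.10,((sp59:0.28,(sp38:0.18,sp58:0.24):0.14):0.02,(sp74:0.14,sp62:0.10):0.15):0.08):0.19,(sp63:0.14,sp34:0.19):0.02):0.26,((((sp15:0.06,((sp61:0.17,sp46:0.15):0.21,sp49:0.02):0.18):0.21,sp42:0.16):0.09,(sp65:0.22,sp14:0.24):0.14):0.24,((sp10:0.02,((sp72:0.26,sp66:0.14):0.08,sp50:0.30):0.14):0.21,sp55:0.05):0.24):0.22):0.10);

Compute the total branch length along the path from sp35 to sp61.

2.25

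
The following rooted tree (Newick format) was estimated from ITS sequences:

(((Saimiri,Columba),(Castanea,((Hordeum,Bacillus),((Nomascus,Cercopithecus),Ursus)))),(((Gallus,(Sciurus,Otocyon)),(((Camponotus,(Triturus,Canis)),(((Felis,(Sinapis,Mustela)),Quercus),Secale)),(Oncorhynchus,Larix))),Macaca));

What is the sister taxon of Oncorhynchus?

Larix

Oncorhynchus attaches to the tree at the node subtending (Oncorhynchus,Larix).
The other lineage descending from that same node — the sister group — is the single tip Larix.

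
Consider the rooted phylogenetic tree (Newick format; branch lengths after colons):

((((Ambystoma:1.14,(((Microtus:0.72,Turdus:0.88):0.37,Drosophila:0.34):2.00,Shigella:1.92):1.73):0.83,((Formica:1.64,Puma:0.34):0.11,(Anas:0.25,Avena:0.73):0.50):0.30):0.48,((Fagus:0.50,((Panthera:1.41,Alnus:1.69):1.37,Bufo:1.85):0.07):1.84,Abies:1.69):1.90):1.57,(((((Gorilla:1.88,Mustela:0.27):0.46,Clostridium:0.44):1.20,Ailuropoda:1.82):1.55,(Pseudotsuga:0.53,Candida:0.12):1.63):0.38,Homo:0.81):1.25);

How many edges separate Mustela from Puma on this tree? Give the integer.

The MRCA of Mustela and Puma is the root of the tree.
From Mustela up to that node: 6 branches. From Puma up to the same node: 5 branches. Total: 6 + 5 = 11.

11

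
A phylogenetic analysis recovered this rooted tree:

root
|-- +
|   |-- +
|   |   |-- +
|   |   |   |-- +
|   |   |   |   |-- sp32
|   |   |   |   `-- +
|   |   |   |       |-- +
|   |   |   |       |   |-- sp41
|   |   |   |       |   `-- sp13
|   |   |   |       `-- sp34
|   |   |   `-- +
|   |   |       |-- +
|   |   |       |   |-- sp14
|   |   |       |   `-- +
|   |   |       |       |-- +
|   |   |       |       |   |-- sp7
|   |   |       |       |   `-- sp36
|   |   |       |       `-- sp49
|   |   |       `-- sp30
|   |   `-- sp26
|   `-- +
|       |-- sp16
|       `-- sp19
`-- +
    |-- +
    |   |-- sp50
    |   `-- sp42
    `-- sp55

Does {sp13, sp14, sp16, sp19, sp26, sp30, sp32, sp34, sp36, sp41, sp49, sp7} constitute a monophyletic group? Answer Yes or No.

Yes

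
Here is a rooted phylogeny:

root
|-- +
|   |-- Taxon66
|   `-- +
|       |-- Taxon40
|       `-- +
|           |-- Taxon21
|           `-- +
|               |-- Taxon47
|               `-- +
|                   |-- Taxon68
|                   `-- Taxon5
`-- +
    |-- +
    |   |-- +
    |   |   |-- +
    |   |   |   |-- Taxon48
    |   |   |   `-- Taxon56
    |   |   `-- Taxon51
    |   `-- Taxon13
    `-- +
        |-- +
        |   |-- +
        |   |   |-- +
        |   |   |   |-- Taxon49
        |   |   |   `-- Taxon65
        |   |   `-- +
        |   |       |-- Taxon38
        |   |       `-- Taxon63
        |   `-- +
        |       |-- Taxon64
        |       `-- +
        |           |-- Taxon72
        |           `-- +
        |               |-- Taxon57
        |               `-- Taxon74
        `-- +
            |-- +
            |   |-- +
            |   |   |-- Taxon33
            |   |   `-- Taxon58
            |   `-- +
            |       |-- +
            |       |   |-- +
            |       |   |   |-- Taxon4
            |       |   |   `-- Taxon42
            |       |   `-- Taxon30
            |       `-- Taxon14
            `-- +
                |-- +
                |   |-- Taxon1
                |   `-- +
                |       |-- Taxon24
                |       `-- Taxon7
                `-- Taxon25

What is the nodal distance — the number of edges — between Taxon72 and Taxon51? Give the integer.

The MRCA of Taxon72 and Taxon51 is the node subtending ((((Taxon48,Taxon56),Taxon51),Taxon13),((((Taxon49,Taxon65),(Taxon38,Taxon63)),(Taxon64,(Taxon72,(Taxon57,Taxon74)))),(((Taxon33,Taxon58),(((Taxon4,Taxon42),Taxon30),Taxon14)),((Taxon1,(Taxon24,Taxon7)),Taxon25)))).
From Taxon72 up to that node: 5 branches. From Taxon51 up to the same node: 3 branches. Total: 5 + 3 = 8.

8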